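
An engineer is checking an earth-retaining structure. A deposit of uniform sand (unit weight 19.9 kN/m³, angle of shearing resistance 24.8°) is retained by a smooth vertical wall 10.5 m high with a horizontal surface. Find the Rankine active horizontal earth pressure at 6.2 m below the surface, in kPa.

K_a = (1 − sin φ)/(1 + sin φ) = 0.4090.
σ_h = K_a γ z = 0.4090 × 19.9 × 6.2 = 50.46 kPa.

50.5 kPa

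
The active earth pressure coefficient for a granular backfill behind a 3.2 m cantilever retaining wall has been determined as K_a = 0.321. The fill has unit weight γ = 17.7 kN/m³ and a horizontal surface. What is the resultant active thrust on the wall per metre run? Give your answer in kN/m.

29.1 kN/m

P = ½ K_a γ H² = 0.5 × 0.321 × 17.7 × 3.2² = 29.09 kN/m.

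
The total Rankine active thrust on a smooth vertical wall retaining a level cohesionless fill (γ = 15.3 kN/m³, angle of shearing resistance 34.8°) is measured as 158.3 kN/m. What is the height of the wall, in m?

8.70 m

K_a = 0.2733. P_a = ½ K_a γ H² ⇒ H = √(2P_a/(K_a γ)).
H = √(2×158.3/(0.2733×15.3)) = 8.701 m.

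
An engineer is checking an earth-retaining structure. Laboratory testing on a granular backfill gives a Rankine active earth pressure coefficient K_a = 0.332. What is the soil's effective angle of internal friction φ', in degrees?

K_a = tan²(45° − φ/2) ⇒ 45° − φ/2 = arctan(√0.332) = 29.95°.
φ = 2(45° − 29.95°) = 30.10°.

30.1°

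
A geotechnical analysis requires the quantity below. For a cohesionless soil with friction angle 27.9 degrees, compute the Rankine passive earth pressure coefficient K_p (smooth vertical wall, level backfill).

2.76

K_p = (1 + sin φ)/(1 − sin φ) = tan²(45° + 27.9°/2) = 2.759.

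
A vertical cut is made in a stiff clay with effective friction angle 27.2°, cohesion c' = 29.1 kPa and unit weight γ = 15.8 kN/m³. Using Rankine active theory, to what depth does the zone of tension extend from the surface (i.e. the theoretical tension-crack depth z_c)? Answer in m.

6.03 m

K_a = tan²(45° − 27.2°/2) = 0.3726; √K_a = 0.6104.
The active pressure is zero where K_a γ z = 2c√K_a, so z_c = 2c/(γ√K_a) = 2×29.1/(15.8×0.6104) = 6.035 m.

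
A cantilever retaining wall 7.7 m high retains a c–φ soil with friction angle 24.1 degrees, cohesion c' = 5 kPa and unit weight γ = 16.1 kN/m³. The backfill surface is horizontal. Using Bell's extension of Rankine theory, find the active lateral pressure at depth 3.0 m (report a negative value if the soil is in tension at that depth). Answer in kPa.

13.8 kPa

K_a = (1 − sin φ)/(1 + sin φ) = 0.4201.
σ_a = K_a γ z − 2c√K_a = 0.4201×16.1×3.0 − 2×5×0.6482 = 13.81 kPa.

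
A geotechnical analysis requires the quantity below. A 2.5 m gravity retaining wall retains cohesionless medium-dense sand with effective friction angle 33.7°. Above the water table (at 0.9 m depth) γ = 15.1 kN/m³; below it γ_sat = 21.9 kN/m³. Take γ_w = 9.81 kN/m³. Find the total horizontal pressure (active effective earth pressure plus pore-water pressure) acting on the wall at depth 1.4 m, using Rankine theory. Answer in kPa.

K_a = (1 − sin φ)/(1 + sin φ) = 0.2863.
γ' = 21.9 − 9.81 = 12.09 kN/m³.
Effective vertical stress at 1.4 m: σ'_v = 15.1×0.9 + 12.09×0.500 = 19.63 kPa.
σ'_h = K_a σ'_v = 0.2863 × 19.63 = 5.622 kPa; u = γ_w × 0.500 = 4.905 kPa.
Total σ_h = 5.622 + 4.905 = 10.53 kPa.

10.5 kPa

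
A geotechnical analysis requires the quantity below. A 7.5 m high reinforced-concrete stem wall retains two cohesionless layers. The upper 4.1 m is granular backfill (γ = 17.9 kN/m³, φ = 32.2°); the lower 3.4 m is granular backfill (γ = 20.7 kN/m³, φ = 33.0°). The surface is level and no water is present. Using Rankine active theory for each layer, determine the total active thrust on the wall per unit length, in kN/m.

155 kN/m

K_a1 = tan²(45°−32.2°/2) = 0.3047; K_a2 = tan²(45°−33.0°/2) = 0.2948.
Layer 1: σ at base = K_a1 γ₁ h₁ = 22.36 kPa; P₁ = ½×22.36×4.1 = 45.85.
Layer 2: σ_v at top = γ₁h₁ = 73.39; σ_h top = K_a2×73.39 = 21.64; σ_h base = K_a2×(73.39+20.7×3.4) = 42.38.
P₂ = ½(21.64+42.38)×3.4 = 108.8. Total P_a = 45.85+108.8 = 154.7 kN/m.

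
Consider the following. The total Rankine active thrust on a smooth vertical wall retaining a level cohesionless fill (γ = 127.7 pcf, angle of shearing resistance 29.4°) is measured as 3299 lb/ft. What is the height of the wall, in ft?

12.3 ft

K_a = 0.3415. P_a = ½ K_a γ H² ⇒ H = √(2P_a/(K_a γ)).
H = √(2×3299/(0.3415×127.7)) = 12.30 ft.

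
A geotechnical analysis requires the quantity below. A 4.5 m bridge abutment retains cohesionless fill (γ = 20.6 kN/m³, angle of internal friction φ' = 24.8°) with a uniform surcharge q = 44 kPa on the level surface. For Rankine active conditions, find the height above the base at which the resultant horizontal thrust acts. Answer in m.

1.87 m

K_a = 0.4090.
Triangular part P₁ = ½K_aγH² = 85.31 at H/3 = 1.500 m; rectangular part P₂ = K_a q H = 80.98 at H/2 = 2.250 m.
ȳ = (P₁·1.500 + P₂·2.250)/(P₁+P₂) = 1.865 m.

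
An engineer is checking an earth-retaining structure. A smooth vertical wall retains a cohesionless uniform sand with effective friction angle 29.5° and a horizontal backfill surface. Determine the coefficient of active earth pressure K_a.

K_a = tan²(45° − φ/2) = tan²(30.25°) = 0.3401.

0.340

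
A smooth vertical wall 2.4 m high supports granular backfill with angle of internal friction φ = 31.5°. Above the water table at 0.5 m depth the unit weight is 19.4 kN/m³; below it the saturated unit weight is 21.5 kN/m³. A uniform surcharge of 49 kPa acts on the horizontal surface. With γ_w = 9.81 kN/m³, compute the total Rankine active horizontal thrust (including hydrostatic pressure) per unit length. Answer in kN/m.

K_a = tan²(45° − φ/2) = 0.3136.
γ' = 21.5 − 9.81 = 11.69 kN/m³. h₂ = H − d_w = 1.9 m.
σ'_h: at surface K_a·q = 15.37; at WT K_a(q+γd_w) = 18.41; at base K_a(q+γd_w+γ'h₂) = 25.38 kPa.
P₁ = ½(15.37+18.41)×0.5 = 8.444; P₂ = ½(18.41+25.38)×1.9 = 41.60; P_w = ½γ_w h₂² = 17.71.
Total = 8.444+41.60+17.71 = 67.75 kN/m.

67.7 kN/m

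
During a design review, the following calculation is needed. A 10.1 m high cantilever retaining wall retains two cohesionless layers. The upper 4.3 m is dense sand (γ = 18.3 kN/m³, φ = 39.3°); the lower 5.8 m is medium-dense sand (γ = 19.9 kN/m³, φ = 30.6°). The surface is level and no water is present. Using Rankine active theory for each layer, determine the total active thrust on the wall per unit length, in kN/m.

295 kN/m

K_a1 = tan²(45°−39.3°/2) = 0.2245; K_a2 = tan²(45°−30.6°/2) = 0.3253.
Layer 1: σ at base = K_a1 γ₁ h₁ = 17.66 kPa; P₁ = ½×17.66×4.3 = 37.97.
Layer 2: σ_v at top = γ₁h₁ = 78.69; σ_h top = K_a2×78.69 = 25.60; σ_h base = K_a2×(78.69+19.9×5.8) = 63.15.
P₂ = ½(25.60+63.15)×5.8 = 257.4. Total P_a = 37.97+257.4 = 295.4 kN/m.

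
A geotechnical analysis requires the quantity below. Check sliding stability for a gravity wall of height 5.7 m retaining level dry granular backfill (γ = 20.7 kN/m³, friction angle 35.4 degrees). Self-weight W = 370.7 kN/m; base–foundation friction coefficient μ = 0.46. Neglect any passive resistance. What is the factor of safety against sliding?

K_a = tan²(45° − 35.4°/2) = 0.2664.
P_a = ½K_aγH² = 0.5×0.2664×20.7×5.7² = 89.58 kN/m, acting at H/3 = 1.900 m above the base.
FS_sliding = μW / P_a = 0.46×370.7 / 89.58 = 1.904.

1.90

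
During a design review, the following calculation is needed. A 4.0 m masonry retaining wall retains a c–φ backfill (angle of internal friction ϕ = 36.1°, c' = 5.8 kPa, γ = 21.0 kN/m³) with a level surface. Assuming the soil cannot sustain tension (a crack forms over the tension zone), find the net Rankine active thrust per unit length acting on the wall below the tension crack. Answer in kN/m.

23.0 kN/m

K_a = 0.2585; √K_a = 0.5084.
Tension-crack depth z_c = 2c/(γ√K_a) = 2×5.8/(21.0×0.5084) = 1.086 m.
σ_a at base = K_a γ H − 2c√K_a = 0.2585×21.0×4.0 − 2×5.8×0.5084 = 15.82 kPa.
P_a = ½ × 15.82 × (H − z_c) = 0.5×15.82×2.914 = 23.04 kN/m.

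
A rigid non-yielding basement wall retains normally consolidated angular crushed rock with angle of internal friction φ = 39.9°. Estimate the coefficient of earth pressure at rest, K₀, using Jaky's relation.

K₀ = 1 − sin φ' = 1 − sin 39.9° = 0.3586.

0.359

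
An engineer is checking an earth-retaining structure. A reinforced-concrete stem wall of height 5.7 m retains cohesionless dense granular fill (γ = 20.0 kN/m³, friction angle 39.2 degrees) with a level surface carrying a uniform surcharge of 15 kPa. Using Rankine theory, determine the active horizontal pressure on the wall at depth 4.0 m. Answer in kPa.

K_a = (1 − sin φ)/(1 + sin φ) = 0.2255.
σ_v = γz + q = 20.0 × 4.0 + 15 = 95.00 kPa.
σ_h = K_a σ_v = 0.2255 × 95.00 = 21.42 kPa.

21.4 kPa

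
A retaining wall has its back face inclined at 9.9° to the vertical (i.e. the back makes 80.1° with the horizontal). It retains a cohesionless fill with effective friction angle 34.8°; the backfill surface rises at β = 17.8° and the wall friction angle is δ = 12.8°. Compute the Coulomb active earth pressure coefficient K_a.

K_a = sin²(α+φ) / [sin²α · sin(α−δ) · (1 + √{sin(φ+δ)sin(φ−β) / (sin(α−δ)sin(α+β))})²].
With α = 80.1°, φ = 34.8°, δ = 12.8°, β = 17.8°: K_a = 0.4161.

0.416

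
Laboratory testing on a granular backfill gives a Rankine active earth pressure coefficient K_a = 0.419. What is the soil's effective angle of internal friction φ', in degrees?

24.2°

K_a = tan²(45° − φ/2) ⇒ 45° − φ/2 = arctan(√0.419) = 32.92°.
φ = 2(45° − 32.92°) = 24.17°.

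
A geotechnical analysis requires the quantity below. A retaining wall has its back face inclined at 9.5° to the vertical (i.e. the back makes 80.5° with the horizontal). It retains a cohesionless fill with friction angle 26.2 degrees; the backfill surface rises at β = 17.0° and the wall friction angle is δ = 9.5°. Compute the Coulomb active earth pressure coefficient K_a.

K_a = sin²(α+φ) / [sin²α · sin(α−δ) · (1 + √{sin(φ+δ)sin(φ−β) / (sin(α−δ)sin(α+β))})²].
With α = 80.5°, φ = 26.2°, δ = 9.5°, β = 17.0°: K_a = 0.5764.

0.576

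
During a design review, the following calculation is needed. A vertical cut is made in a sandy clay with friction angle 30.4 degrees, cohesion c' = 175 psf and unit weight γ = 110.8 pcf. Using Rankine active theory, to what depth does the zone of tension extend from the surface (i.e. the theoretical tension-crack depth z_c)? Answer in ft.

K_a = tan²(45° − 30.4°/2) = 0.3280; √K_a = 0.5727.
The active pressure is zero where K_a γ z = 2c√K_a, so z_c = 2c/(γ√K_a) = 2×175/(110.8×0.5727) = 5.516 ft.

5.52 ft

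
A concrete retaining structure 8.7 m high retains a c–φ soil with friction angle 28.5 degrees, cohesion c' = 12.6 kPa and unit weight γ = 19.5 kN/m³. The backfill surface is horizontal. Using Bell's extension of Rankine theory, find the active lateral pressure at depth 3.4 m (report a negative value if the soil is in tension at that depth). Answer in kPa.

8.47 kPa

K_a = (1 − sin φ)/(1 + sin φ) = 0.3540.
σ_a = K_a γ z − 2c√K_a = 0.3540×19.5×3.4 − 2×12.6×0.5949 = 8.475 kPa.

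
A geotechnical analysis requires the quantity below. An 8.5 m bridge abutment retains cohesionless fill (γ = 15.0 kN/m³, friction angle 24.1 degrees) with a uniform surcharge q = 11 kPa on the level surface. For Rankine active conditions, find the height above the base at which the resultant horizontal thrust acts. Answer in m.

3.04 m

K_a = 0.4201.
Triangular part P₁ = ½K_aγH² = 227.7 at H/3 = 2.833 m; rectangular part P₂ = K_a q H = 39.28 at H/2 = 4.250 m.
ȳ = (P₁·2.833 + P₂·4.250)/(P₁+P₂) = 3.042 m.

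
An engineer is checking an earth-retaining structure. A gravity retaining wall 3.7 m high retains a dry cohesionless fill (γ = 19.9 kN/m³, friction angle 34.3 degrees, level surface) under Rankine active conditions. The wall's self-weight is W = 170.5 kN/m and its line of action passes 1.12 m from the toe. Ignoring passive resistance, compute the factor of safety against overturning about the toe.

4.07

K_a = tan²(45° − 34.3°/2) = 0.2792.
P_a = ½K_aγH² = 0.5×0.2792×19.9×3.7² = 38.03 kN/m, acting at H/3 = 1.233 m above the base.
Overturning moment M_o = P_a × H/3 = 38.03 × 1.233 = 46.90.
Resisting moment M_r = W × 1.12 = 170.5 × 1.12 = 191.0.
FS_overturning = M_r/M_o = 191.0/46.90 = 4.072.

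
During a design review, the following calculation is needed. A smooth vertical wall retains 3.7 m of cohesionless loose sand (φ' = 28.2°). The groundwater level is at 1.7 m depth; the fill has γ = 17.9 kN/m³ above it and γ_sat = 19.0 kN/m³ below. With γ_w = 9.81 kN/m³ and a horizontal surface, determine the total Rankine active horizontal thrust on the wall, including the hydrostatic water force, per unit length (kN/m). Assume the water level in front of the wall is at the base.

K_a = tan²(45° − φ/2) = 0.3582.
γ' = 19.0 − 9.81 = 9.190 kN/m³. Depth below WT = 2.0 m.
σ'_h at WT = K_a γ d_w = 10.90 kPa; at base = 10.90 + K_a γ' × 2.0 = 17.48 kPa.
P₁ (0–1.7 m) = ½×10.90×1.7 = 9.265. P₂ (1.7–3.7 m) = ½(10.90+17.48)×2.0 = 28.38.
P_w = ½ γ_w h₂² = 0.5×9.81×2.0² = 19.62. Total = 9.265+28.38+19.62 = 57.27 kN/m.

57.3 kN/m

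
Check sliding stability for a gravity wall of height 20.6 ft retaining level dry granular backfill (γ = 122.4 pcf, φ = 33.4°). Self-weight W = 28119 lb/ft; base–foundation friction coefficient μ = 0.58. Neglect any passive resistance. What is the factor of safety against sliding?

K_a = tan²(45° − 33.4°/2) = 0.2899.
P_a = ½K_aγH² = 0.5×0.2899×122.4×20.6² = 7530 lb/ft, acting at H/3 = 6.867 ft above the base.
FS_sliding = μW / P_a = 0.58×28119 / 7530 = 2.166.

2.17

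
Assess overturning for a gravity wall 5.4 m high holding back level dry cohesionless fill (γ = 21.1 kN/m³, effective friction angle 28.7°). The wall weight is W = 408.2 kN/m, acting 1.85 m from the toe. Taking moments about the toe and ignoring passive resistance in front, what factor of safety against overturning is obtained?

3.88

K_a = tan²(45° − 28.7°/2) = 0.3511.
P_a = ½K_aγH² = 0.5×0.3511×21.1×5.4² = 108.0 kN/m, acting at H/3 = 1.800 m above the base.
Overturning moment M_o = P_a × H/3 = 108.0 × 1.800 = 194.4.
Resisting moment M_r = W × 1.85 = 408.2 × 1.85 = 755.2.
FS_overturning = M_r/M_o = 755.2/194.4 = 3.884.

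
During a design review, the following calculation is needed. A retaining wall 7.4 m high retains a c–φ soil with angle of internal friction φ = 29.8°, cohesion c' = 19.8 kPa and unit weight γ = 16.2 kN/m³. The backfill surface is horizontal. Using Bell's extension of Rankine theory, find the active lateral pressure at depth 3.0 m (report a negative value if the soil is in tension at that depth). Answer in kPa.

K_a = (1 − sin φ)/(1 + sin φ) = 0.3360.
σ_a = K_a γ z − 2c√K_a = 0.3360×16.2×3.0 − 2×19.8×0.5797 = -6.624 kPa.

-6.62 kPa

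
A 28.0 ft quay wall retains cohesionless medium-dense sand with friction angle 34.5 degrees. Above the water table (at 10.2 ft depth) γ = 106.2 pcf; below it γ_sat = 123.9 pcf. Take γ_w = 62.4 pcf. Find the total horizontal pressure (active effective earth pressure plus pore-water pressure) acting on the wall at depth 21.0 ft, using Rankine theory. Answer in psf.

K_a = (1 − sin φ)/(1 + sin φ) = 0.2768.
γ' = 123.9 − 62.4 = 61.50 pcf.
Effective vertical stress at 21.0 ft: σ'_v = 106.2×10.2 + 61.50×10.8 = 1747 psf.
σ'_h = K_a σ'_v = 0.2768 × 1747 = 483.7 psf; u = γ_w × 10.8 = 673.9 psf.
Total σ_h = 483.7 + 673.9 = 1158 psf.

1160 psf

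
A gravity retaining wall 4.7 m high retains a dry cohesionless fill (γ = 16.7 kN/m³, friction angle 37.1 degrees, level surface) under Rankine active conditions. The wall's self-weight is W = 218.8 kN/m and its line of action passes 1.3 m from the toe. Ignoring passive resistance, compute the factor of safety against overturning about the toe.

K_a = tan²(45° − 37.1°/2) = 0.2475.
P_a = ½K_aγH² = 0.5×0.2475×16.7×4.7² = 45.65 kN/m, acting at H/3 = 1.567 m above the base.
Overturning moment M_o = P_a × H/3 = 45.65 × 1.567 = 71.52.
Resisting moment M_r = W × 1.3 = 218.8 × 1.3 = 284.4.
FS_overturning = M_r/M_o = 284.4/71.52 = 3.977.

3.98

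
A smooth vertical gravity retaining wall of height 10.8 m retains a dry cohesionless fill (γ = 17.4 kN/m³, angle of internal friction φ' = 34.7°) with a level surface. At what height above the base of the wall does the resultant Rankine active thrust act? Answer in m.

3.60 m

K_a = 0.2745.
The pressure distribution is triangular, so the resultant acts at H/3 above the base = 10.8/3 = 3.600 m.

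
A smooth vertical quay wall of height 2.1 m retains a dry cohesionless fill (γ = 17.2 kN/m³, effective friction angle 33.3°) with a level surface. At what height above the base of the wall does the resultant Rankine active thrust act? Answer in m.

K_a = 0.2911.
The pressure distribution is triangular, so the resultant acts at H/3 above the base = 2.1/3 = 0.7000 m.

0.700 m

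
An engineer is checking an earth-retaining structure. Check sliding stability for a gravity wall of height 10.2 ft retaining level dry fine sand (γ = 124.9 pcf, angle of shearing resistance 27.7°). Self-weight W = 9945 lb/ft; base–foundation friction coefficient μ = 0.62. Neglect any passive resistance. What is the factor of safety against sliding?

K_a = tan²(45° − 27.7°/2) = 0.3653.
P_a = ½K_aγH² = 0.5×0.3653×124.9×10.2² = 2374 lb/ft, acting at H/3 = 3.400 ft above the base.
FS_sliding = μW / P_a = 0.62×9945 / 2374 = 2.598.

2.60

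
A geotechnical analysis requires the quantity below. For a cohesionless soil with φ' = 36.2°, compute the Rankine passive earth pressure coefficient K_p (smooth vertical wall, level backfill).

3.89

K_p = (1 + sin φ)/(1 − sin φ) = tan²(45° + 36.2°/2) = 3.885.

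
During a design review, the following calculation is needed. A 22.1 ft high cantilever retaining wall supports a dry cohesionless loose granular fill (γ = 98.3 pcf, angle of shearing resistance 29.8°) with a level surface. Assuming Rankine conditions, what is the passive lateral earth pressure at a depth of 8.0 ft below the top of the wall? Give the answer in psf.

2340 psf

K_p = (1 + sin φ)/(1 − sin φ) = 2.976.
σ_h = K_p γ z = 2.976 × 98.3 × 8.0 = 2340 psf.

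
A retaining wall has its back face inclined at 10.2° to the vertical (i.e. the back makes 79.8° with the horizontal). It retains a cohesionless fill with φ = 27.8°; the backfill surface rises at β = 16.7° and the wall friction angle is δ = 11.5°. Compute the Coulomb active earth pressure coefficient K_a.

K_a = sin²(α+φ) / [sin²α · sin(α−δ) · (1 + √{sin(φ+δ)sin(φ−β) / (sin(α−δ)sin(α+β))})²].
With α = 79.8°, φ = 27.8°, δ = 11.5°, β = 16.7°: K_a = 0.5431.

0.543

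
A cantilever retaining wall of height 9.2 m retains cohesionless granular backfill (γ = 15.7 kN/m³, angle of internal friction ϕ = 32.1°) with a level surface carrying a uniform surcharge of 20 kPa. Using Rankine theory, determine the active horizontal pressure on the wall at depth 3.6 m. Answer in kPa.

23.4 kPa

K_a = (1 − sin φ)/(1 + sin φ) = 0.3060.
σ_v = γz + q = 15.7 × 3.6 + 20 = 76.52 kPa.
σ_h = K_a σ_v = 0.3060 × 76.52 = 23.41 kPa.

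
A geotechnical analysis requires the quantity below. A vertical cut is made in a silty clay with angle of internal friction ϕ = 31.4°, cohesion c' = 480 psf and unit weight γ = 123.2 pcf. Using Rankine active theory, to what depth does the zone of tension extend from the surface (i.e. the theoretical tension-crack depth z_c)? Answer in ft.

K_a = tan²(45° − 31.4°/2) = 0.3149; √K_a = 0.5612.
The active pressure is zero where K_a γ z = 2c√K_a, so z_c = 2c/(γ√K_a) = 2×480/(123.2×0.5612) = 13.89 ft.

13.9 ft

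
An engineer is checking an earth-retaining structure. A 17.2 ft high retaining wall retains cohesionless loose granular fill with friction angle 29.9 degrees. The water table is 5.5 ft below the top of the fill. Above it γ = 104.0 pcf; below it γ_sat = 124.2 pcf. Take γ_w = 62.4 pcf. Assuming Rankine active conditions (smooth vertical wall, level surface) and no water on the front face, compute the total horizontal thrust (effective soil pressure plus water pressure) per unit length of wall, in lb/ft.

8450 lb/ft

K_a = tan²(45° − φ/2) = 0.3347.
γ' = 124.2 − 62.4 = 61.80 pcf. Depth below WT = 11.7 ft.
σ'_h at WT = K_a γ d_w = 191.4 psf; at base = 191.4 + K_a γ' × 11.7 = 433.4 psf.
P₁ (0–5.5 ft) = ½×191.4×5.5 = 526.4. P₂ (5.5–17.2 ft) = ½(191.4+433.4)×11.7 = 3655.
P_w = ½ γ_w h₂² = 0.5×62.4×11.7² = 4271. Total = 526.4+3655+4271 = 8453 lb/ft.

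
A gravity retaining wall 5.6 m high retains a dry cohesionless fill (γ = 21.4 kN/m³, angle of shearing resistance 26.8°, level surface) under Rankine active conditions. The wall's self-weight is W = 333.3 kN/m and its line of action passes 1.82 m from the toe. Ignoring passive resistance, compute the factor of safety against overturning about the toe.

2.56

K_a = tan²(45° − 26.8°/2) = 0.3785.
P_a = ½K_aγH² = 0.5×0.3785×21.4×5.6² = 127.0 kN/m, acting at H/3 = 1.867 m above the base.
Overturning moment M_o = P_a × H/3 = 127.0 × 1.867 = 237.1.
Resisting moment M_r = W × 1.82 = 333.3 × 1.82 = 606.6.
FS_overturning = M_r/M_o = 606.6/237.1 = 2.559.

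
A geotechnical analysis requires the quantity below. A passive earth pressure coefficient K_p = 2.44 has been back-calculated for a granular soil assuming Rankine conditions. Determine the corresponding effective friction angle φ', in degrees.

K_p = (1+sin φ)/(1−sin φ) ⇒ sin φ = (K_p − 1)/(K_p + 1) = 0.4186.
φ = arcsin(0.4186) = 24.75°.

24.7°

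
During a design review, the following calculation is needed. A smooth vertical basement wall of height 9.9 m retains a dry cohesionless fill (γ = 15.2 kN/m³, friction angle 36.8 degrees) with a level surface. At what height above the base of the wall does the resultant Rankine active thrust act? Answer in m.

3.30 m

K_a = 0.2508.
The pressure distribution is triangular, so the resultant acts at H/3 above the base = 9.9/3 = 3.300 m.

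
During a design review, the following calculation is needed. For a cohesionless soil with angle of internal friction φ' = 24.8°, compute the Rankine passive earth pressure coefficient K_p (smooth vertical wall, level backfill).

K_p = (1 + sin φ)/(1 − sin φ) = tan²(45° + 24.8°/2) = 2.445.

2.45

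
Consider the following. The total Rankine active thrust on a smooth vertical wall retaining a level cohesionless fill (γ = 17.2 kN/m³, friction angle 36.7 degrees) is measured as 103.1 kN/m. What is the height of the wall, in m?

6.90 m

K_a = 0.2519. P_a = ½ K_a γ H² ⇒ H = √(2P_a/(K_a γ)).
H = √(2×103.1/(0.2519×17.2)) = 6.899 m.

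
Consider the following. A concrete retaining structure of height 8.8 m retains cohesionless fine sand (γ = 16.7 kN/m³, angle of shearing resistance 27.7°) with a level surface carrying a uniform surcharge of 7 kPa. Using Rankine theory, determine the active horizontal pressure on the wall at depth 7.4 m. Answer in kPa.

K_a = (1 − sin φ)/(1 + sin φ) = 0.3653.
σ_v = γz + q = 16.7 × 7.4 + 7 = 130.6 kPa.
σ_h = K_a σ_v = 0.3653 × 130.6 = 47.71 kPa.

47.7 kPa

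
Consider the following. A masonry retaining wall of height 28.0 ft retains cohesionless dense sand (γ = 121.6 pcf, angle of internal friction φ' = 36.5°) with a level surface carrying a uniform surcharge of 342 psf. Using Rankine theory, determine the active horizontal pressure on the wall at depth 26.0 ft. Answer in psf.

890 psf

K_a = (1 − sin φ)/(1 + sin φ) = 0.2541.
σ_v = γz + q = 121.6 × 26.0 + 342 = 3504 psf.
σ_h = K_a σ_v = 0.2541 × 3504 = 890.1 psf.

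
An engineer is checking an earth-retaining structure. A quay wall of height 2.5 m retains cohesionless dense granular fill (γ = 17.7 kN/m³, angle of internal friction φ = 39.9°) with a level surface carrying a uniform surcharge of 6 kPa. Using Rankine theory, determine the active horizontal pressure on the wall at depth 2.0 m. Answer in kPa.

K_a = (1 − sin φ)/(1 + sin φ) = 0.2184.
σ_v = γz + q = 17.7 × 2.0 + 6 = 41.40 kPa.
σ_h = K_a σ_v = 0.2184 × 41.40 = 9.043 kPa.

9.04 kPa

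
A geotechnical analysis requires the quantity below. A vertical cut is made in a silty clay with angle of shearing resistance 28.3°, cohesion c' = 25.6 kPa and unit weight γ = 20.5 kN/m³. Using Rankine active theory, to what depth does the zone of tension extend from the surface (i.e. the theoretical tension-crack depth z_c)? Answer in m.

K_a = tan²(45° − 28.3°/2) = 0.3568; √K_a = 0.5973.
The active pressure is zero where K_a γ z = 2c√K_a, so z_c = 2c/(γ√K_a) = 2×25.6/(20.5×0.5973) = 4.181 m.

4.18 m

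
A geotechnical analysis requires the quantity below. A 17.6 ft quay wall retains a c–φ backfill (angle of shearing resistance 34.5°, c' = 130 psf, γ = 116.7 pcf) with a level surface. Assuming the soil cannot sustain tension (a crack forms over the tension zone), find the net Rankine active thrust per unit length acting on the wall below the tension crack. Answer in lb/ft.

K_a = 0.2768; √K_a = 0.5261.
Tension-crack depth z_c = 2c/(γ√K_a) = 2×130/(116.7×0.5261) = 4.235 ft.
σ_a at base = K_a γ H − 2c√K_a = 0.2768×116.7×17.6 − 2×130×0.5261 = 431.7 psf.
P_a = ½ × 431.7 × (H − z_c) = 0.5×431.7×13.37 = 2885 lb/ft.

2890 lb/ft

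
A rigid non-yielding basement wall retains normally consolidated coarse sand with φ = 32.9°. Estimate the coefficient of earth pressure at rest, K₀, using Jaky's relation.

0.457

K₀ = 1 − sin φ' = 1 − sin 32.9° = 0.4568.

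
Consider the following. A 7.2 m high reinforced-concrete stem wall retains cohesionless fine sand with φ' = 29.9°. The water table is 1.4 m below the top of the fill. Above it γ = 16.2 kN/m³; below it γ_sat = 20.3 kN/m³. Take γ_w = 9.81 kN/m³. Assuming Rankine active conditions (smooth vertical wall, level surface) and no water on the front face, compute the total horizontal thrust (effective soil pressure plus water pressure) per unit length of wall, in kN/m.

273 kN/m

K_a = tan²(45° − φ/2) = 0.3347.
γ' = 20.3 − 9.81 = 10.49 kN/m³. Depth below WT = 5.8 m.
σ'_h at WT = K_a γ d_w = 7.591 kPa; at base = 7.591 + K_a γ' × 5.8 = 27.95 kPa.
P₁ (0–1.4 m) = ½×7.591×1.4 = 5.313. P₂ (1.4–7.2 m) = ½(7.591+27.95)×5.8 = 103.1.
P_w = ½ γ_w h₂² = 0.5×9.81×5.8² = 165.0. Total = 5.313+103.1+165.0 = 273.4 kN/m.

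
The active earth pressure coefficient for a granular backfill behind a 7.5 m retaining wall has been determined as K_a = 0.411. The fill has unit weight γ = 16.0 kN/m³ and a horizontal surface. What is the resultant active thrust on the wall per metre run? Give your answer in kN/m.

185 kN/m

P = ½ K_a γ H² = 0.5 × 0.411 × 16.0 × 7.5² = 184.9 kN/m.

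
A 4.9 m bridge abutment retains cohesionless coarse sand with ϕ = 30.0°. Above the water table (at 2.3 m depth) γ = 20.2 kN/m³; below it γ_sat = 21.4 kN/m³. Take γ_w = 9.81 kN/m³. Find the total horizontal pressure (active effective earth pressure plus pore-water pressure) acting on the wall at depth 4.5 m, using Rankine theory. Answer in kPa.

45.6 kPa

K_a = (1 − sin φ)/(1 + sin φ) = 0.3333.
γ' = 21.4 − 9.81 = 11.59 kN/m³.
Effective vertical stress at 4.5 m: σ'_v = 20.2×2.3 + 11.59×2.20 = 71.96 kPa.
σ'_h = K_a σ'_v = 0.3333 × 71.96 = 23.99 kPa; u = γ_w × 2.20 = 21.58 kPa.
Total σ_h = 23.99 + 21.58 = 45.57 kPa.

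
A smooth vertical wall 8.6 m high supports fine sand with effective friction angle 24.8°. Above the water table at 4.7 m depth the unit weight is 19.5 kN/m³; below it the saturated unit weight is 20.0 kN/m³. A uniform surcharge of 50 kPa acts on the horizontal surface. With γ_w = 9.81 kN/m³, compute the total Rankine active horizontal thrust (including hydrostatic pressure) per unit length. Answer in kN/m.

516 kN/m

K_a = tan²(45° − φ/2) = 0.4090.
γ' = 20.0 − 9.81 = 10.19 kN/m³. h₂ = H − d_w = 3.9 m.
σ'_h: at surface K_a·q = 20.45; at WT K_a(q+γd_w) = 57.93; at base K_a(q+γd_w+γ'h₂) = 74.19 kPa.
P₁ = ½(20.45+57.93)×4.7 = 184.2; P₂ = ½(57.93+74.19)×3.9 = 257.6; P_w = ½γ_w h₂² = 74.61.
Total = 184.2+257.6+74.61 = 516.4 kN/m.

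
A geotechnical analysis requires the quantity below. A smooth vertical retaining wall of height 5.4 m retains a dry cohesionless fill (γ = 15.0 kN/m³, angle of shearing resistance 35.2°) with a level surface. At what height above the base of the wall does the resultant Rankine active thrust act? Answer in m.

1.80 m

K_a = 0.2687.
The pressure distribution is triangular, so the resultant acts at H/3 above the base = 5.4/3 = 1.800 m.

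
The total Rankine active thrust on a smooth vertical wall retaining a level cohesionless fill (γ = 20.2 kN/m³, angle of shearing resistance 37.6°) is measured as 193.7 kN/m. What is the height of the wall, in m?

8.90 m

K_a = 0.2421. P_a = ½ K_a γ H² ⇒ H = √(2P_a/(K_a γ)).
H = √(2×193.7/(0.2421×20.2)) = 8.900 m.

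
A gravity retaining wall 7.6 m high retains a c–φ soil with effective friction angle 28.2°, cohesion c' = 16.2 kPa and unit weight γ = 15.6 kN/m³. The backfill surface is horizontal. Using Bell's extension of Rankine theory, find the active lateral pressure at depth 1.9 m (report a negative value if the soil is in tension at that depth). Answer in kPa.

-8.77 kPa

K_a = (1 − sin φ)/(1 + sin φ) = 0.3582.
σ_a = K_a γ z − 2c√K_a = 0.3582×15.6×1.9 − 2×16.2×0.5985 = -8.774 kPa.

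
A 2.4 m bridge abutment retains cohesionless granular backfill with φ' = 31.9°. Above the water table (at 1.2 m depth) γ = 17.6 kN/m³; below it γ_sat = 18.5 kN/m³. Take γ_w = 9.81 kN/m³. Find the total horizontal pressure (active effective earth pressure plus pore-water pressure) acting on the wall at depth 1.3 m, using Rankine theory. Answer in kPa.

K_a = (1 − sin φ)/(1 + sin φ) = 0.3085.
γ' = 18.5 − 9.81 = 8.690 kN/m³.
Effective vertical stress at 1.3 m: σ'_v = 17.6×1.2 + 8.690×0.100 = 21.99 kPa.
σ'_h = K_a σ'_v = 0.3085 × 21.99 = 6.784 kPa; u = γ_w × 0.100 = 0.9810 kPa.
Total σ_h = 6.784 + 0.9810 = 7.765 kPa.

7.77 kPa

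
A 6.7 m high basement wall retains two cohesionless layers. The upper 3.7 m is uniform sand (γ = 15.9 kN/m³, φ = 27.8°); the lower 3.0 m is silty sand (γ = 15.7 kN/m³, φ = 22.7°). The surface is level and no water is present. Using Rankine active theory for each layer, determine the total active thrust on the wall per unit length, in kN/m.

K_a1 = tan²(45°−27.8°/2) = 0.3639; K_a2 = tan²(45°−22.7°/2) = 0.4431.
Layer 1: σ at base = K_a1 γ₁ h₁ = 21.41 kPa; P₁ = ½×21.41×3.7 = 39.60.
Layer 2: σ_v at top = γ₁h₁ = 58.83; σ_h top = K_a2×58.83 = 26.07; σ_h base = K_a2×(58.83+15.7×3.0) = 46.94.
P₂ = ½(26.07+46.94)×3.0 = 109.5. Total P_a = 39.60+109.5 = 149.1 kN/m.

149 kN/m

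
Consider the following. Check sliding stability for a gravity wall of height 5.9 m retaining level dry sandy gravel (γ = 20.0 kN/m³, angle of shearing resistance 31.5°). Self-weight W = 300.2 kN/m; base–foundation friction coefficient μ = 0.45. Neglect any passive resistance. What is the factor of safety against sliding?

K_a = tan²(45° − 31.5°/2) = 0.3136.
P_a = ½K_aγH² = 0.5×0.3136×20.0×5.9² = 109.2 kN/m, acting at H/3 = 1.967 m above the base.
FS_sliding = μW / P_a = 0.45×300.2 / 109.2 = 1.237.

1.24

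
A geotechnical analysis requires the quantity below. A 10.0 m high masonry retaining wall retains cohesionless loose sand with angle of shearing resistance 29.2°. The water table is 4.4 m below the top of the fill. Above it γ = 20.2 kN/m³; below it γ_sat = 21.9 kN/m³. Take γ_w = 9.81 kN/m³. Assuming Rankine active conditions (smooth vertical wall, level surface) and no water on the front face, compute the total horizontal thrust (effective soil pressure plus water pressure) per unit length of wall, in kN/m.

458 kN/m

K_a = tan²(45° − φ/2) = 0.3442.
γ' = 21.9 − 9.81 = 12.09 kN/m³. Depth below WT = 5.6 m.
σ'_h at WT = K_a γ d_w = 30.59 kPa; at base = 30.59 + K_a γ' × 5.6 = 53.90 kPa.
P₁ (0–4.4 m) = ½×30.59×4.4 = 67.31. P₂ (4.4–10.0 m) = ½(30.59+53.90)×5.6 = 236.6.
P_w = ½ γ_w h₂² = 0.5×9.81×5.6² = 153.8. Total = 67.31+236.6+153.8 = 457.7 kN/m.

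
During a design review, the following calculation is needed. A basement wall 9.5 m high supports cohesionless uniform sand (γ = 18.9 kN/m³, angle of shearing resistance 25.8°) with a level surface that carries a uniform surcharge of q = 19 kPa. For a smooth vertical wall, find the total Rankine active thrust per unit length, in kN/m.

K_a = tan²(45° − φ/2) = 0.3935.
Soil triangle: ½ K_a γ H² = 0.5×0.3935×18.9×9.5² = 335.6 kN/m.
Surcharge rectangle: K_a q H = 0.3935×19×9.5 = 71.03 kN/m.
Total = 335.6 + 71.03 = 406.6 kN/m.

407 kN/m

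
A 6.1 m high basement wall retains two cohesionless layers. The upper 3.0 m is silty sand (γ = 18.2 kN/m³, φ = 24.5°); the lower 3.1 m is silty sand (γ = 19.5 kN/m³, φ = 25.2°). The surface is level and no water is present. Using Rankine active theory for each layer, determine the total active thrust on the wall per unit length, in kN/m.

140 kN/m

K_a1 = tan²(45°−24.5°/2) = 0.4137; K_a2 = tan²(45°−25.2°/2) = 0.4027.
Layer 1: σ at base = K_a1 γ₁ h₁ = 22.59 kPa; P₁ = ½×22.59×3.0 = 33.88.
Layer 2: σ_v at top = γ₁h₁ = 54.60; σ_h top = K_a2×54.60 = 21.99; σ_h base = K_a2×(54.60+19.5×3.1) = 46.34.
P₂ = ½(21.99+46.34)×3.1 = 105.9. Total P_a = 33.88+105.9 = 139.8 kN/m.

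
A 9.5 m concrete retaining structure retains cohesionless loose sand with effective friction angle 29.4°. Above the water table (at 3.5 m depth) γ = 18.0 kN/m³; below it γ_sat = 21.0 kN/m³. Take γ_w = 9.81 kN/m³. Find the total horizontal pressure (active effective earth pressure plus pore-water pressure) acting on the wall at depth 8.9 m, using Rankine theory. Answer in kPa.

95.1 kPa

K_a = (1 − sin φ)/(1 + sin φ) = 0.3415.
γ' = 21.0 − 9.81 = 11.19 kN/m³.
Effective vertical stress at 8.9 m: σ'_v = 18.0×3.5 + 11.19×5.40 = 123.4 kPa.
σ'_h = K_a σ'_v = 0.3415 × 123.4 = 42.15 kPa; u = γ_w × 5.40 = 52.97 kPa.
Total σ_h = 42.15 + 52.97 = 95.12 kPa.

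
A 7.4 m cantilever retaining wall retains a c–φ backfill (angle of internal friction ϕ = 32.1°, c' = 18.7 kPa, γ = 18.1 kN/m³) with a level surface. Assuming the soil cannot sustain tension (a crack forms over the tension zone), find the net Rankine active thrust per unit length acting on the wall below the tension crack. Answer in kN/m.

K_a = 0.3060; √K_a = 0.5532.
Tension-crack depth z_c = 2c/(γ√K_a) = 2×18.7/(18.1×0.5532) = 3.735 m.
σ_a at base = K_a γ H − 2c√K_a = 0.3060×18.1×7.4 − 2×18.7×0.5532 = 20.30 kPa.
P_a = ½ × 20.30 × (H − z_c) = 0.5×20.30×3.665 = 37.19 kN/m.

37.2 kN/m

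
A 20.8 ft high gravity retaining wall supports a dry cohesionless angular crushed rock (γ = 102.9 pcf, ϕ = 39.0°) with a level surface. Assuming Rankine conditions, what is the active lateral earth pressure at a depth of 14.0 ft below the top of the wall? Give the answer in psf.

K_a = (1 − sin φ)/(1 + sin φ) = 0.2275.
σ_h = K_a γ z = 0.2275 × 102.9 × 14.0 = 327.7 psf.

328 psf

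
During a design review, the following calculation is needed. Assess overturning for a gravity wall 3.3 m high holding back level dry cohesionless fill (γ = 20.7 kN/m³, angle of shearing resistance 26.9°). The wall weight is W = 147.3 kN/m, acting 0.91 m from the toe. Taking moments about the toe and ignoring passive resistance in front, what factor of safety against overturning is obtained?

K_a = tan²(45° − 26.9°/2) = 0.3770.
P_a = ½K_aγH² = 0.5×0.3770×20.7×3.3² = 42.49 kN/m, acting at H/3 = 1.100 m above the base.
Overturning moment M_o = P_a × H/3 = 42.49 × 1.100 = 46.74.
Resisting moment M_r = W × 0.91 = 147.3 × 0.91 = 134.0.
FS_overturning = M_r/M_o = 134.0/46.74 = 2.868.

2.87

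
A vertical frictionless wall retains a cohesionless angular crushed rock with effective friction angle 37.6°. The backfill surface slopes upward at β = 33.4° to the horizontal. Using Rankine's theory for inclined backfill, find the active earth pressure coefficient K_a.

0.435

K_a = cos β · (cos β − √(cos²β − cos²φ)) / (cos β + √(cos²β − cos²φ)).
cos β = 0.8348, cos φ = 0.7923, √(cos²β − cos²φ) = 0.2632.
K_a = 0.8348 × (0.8348 − 0.2632)/(0.8348 + 0.2632) = 0.4347.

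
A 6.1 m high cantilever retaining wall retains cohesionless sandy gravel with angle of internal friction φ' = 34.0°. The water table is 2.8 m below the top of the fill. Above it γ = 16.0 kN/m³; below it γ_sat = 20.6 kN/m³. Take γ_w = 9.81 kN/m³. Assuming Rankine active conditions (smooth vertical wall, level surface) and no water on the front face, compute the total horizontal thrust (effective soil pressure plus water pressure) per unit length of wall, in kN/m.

K_a = tan²(45° − φ/2) = 0.2827.
γ' = 20.6 − 9.81 = 10.79 kN/m³. Depth below WT = 3.3 m.
σ'_h at WT = K_a γ d_w = 12.67 kPa; at base = 12.67 + K_a γ' × 3.3 = 22.73 kPa.
P₁ (0–2.8 m) = ½×12.67×2.8 = 17.73. P₂ (2.8–6.1 m) = ½(12.67+22.73)×3.3 = 58.41.
P_w = ½ γ_w h₂² = 0.5×9.81×3.3² = 53.42. Total = 17.73+58.41+53.42 = 129.6 kN/m.

130 kN/m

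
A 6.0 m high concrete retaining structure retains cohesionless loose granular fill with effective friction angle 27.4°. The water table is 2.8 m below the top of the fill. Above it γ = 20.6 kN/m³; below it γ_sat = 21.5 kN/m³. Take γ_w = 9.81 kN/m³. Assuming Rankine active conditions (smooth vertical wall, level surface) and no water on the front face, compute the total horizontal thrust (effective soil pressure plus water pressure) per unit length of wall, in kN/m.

170 kN/m

K_a = tan²(45° − φ/2) = 0.3697.
γ' = 21.5 − 9.81 = 11.69 kN/m³. Depth below WT = 3.2 m.
σ'_h at WT = K_a γ d_w = 21.32 kPa; at base = 21.32 + K_a γ' × 3.2 = 35.15 kPa.
P₁ (0–2.8 m) = ½×21.32×2.8 = 29.85. P₂ (2.8–6.0 m) = ½(21.32+35.15)×3.2 = 90.36.
P_w = ½ γ_w h₂² = 0.5×9.81×3.2² = 50.23. Total = 29.85+90.36+50.23 = 170.4 kN/m.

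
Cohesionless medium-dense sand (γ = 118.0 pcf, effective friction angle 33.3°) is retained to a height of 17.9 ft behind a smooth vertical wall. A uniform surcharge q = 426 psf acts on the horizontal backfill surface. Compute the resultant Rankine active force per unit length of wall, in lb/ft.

7720 lb/ft

K_a = tan²(45° − φ/2) = 0.2911.
Soil triangle: ½ K_a γ H² = 0.5×0.2911×118.0×17.9² = 5504 lb/ft.
Surcharge rectangle: K_a q H = 0.2911×426×17.9 = 2220 lb/ft.
Total = 5504 + 2220 = 7724 lb/ft.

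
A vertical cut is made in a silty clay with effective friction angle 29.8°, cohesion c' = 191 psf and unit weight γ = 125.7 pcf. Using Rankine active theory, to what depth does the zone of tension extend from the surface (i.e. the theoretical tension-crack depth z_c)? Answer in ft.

5.24 ft

K_a = tan²(45° − 29.8°/2) = 0.3360; √K_a = 0.5797.
The active pressure is zero where K_a γ z = 2c√K_a, so z_c = 2c/(γ√K_a) = 2×191/(125.7×0.5797) = 5.243 ft.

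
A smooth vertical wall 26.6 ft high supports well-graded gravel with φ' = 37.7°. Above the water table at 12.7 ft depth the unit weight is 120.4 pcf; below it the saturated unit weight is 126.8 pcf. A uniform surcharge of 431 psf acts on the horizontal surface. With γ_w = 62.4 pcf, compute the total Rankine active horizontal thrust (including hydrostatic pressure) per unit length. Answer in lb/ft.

17800 lb/ft

K_a = tan²(45° − φ/2) = 0.2411.
γ' = 126.8 − 62.4 = 64.40 pcf. h₂ = H − d_w = 13.9 ft.
σ'_h: at surface K_a·q = 103.9; at WT K_a(q+γd_w) = 472.5; at base K_a(q+γd_w+γ'h₂) = 688.3 psf.
P₁ = ½(103.9+472.5)×12.7 = 3660; P₂ = ½(472.5+688.3)×13.9 = 8067; P_w = ½γ_w h₂² = 6028.
Total = 3660+8067+6028 = 17760 lb/ft.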